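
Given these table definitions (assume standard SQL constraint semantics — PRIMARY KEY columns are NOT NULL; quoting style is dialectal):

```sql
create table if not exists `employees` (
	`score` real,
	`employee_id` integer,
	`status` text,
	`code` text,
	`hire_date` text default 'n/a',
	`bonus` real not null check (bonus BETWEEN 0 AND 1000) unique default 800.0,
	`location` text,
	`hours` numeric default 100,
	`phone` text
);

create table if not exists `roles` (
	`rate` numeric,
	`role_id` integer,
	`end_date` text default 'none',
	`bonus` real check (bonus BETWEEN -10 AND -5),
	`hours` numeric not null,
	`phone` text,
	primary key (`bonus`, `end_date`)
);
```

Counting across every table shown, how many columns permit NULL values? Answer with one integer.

11

employees: 8 nullable (score, employee_id, status, code, hire_date, location, hours, phone — PK none and explicit NOT NULL columns excluded).
roles: 3 nullable (rate, role_id, phone — PK (bonus, end_date) and explicit NOT NULL columns excluded).
Total: 8 + 3 = 11.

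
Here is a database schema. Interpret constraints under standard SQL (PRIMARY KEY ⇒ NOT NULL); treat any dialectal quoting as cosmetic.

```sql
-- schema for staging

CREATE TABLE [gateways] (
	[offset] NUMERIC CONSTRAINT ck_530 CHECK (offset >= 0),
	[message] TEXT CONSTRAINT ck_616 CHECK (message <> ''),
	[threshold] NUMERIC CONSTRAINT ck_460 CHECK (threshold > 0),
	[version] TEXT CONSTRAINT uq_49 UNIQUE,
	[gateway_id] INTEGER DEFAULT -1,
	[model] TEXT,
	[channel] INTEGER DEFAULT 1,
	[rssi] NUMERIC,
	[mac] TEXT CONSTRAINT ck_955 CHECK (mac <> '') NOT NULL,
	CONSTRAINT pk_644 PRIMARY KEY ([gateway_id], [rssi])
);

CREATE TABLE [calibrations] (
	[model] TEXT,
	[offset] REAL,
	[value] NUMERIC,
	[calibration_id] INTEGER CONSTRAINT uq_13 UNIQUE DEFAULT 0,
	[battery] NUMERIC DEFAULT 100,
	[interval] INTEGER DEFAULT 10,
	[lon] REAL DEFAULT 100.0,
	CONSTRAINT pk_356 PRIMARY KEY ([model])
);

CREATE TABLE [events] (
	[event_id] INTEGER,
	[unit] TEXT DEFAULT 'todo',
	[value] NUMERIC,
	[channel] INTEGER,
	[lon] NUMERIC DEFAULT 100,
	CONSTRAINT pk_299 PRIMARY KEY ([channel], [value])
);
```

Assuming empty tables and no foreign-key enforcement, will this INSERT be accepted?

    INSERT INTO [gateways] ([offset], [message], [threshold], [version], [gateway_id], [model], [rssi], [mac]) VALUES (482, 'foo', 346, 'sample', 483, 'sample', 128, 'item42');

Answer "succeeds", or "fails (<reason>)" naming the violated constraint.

succeeds

NOT NULL columns: gateway_id is supplied; mac is supplied; rssi is supplied.
CHECK constraints: 482 satisfies (offset >= 0); 'foo' satisfies (message <> ''); 346 satisfies (threshold > 0); 'item42' satisfies (mac <> '').
No constraint is violated.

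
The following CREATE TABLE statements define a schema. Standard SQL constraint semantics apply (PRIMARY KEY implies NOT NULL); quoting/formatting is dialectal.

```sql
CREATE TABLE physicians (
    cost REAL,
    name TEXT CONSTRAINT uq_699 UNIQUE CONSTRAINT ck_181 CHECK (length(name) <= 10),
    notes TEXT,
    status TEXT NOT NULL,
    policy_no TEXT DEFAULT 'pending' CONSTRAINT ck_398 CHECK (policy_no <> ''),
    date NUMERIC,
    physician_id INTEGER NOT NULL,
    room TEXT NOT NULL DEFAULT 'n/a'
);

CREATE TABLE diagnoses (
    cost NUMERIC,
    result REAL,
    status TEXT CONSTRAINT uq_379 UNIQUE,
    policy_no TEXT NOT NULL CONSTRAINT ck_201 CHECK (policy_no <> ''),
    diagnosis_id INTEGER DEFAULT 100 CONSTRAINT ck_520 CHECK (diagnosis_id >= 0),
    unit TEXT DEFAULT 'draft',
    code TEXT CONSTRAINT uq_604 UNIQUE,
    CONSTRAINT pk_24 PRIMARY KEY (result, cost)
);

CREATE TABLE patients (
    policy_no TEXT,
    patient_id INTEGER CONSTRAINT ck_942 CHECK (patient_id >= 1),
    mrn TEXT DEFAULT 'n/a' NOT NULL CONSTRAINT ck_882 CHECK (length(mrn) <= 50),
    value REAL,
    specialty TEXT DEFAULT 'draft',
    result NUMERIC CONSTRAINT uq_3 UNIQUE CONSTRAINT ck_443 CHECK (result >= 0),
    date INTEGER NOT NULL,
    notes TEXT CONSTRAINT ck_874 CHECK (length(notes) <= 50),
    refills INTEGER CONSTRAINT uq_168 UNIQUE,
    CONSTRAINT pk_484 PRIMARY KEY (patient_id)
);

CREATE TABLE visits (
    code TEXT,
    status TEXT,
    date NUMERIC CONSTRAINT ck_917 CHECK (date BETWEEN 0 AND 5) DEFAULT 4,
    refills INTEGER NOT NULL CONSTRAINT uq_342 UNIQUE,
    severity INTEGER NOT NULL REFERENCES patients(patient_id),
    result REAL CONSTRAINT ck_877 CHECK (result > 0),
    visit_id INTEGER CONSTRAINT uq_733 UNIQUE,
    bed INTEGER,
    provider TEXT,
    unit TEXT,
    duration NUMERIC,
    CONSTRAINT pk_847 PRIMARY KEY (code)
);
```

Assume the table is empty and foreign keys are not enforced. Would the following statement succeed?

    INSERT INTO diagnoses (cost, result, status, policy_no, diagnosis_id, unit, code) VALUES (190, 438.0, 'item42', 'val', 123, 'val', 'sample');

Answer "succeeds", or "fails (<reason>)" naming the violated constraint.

succeeds

NOT NULL columns: cost is supplied; policy_no is supplied; result is supplied.
CHECK constraints: 'val' satisfies (policy_no <> ''); 123 satisfies (diagnosis_id >= 0).
No constraint is violated.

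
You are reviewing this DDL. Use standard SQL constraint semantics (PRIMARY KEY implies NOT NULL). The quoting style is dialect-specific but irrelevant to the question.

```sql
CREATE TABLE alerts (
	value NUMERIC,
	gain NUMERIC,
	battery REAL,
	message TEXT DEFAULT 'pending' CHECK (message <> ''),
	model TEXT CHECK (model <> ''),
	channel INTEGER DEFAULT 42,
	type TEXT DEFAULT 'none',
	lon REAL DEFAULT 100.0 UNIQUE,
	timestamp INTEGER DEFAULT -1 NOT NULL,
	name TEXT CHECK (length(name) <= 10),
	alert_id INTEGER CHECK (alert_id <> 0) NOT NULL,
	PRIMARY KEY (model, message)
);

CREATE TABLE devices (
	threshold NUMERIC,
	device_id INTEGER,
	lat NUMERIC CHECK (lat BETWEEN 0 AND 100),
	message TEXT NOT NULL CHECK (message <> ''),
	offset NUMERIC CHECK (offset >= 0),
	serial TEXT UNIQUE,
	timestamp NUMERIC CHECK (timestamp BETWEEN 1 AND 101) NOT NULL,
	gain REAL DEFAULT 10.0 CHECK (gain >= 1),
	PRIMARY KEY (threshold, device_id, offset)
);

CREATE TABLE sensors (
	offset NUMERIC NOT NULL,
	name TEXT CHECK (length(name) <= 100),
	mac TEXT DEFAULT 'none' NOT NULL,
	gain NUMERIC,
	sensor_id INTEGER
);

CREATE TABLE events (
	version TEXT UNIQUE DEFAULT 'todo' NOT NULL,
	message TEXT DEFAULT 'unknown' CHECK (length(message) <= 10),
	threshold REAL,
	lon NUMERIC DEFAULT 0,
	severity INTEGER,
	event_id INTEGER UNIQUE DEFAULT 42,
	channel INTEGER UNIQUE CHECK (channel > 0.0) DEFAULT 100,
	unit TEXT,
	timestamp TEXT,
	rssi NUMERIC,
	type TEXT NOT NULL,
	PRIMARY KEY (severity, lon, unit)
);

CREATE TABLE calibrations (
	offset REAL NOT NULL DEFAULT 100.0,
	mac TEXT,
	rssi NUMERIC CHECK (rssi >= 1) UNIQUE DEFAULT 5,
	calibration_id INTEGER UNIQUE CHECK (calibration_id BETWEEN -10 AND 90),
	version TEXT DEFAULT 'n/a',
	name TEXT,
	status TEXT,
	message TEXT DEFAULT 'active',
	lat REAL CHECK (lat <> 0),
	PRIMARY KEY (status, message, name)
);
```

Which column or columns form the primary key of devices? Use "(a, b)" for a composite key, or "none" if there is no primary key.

A table-level PRIMARY KEY clause names 3 columns: threshold, device_id, offset.
This is a composite key — the combination is unique, not each column individually.

(threshold, device_id, offset)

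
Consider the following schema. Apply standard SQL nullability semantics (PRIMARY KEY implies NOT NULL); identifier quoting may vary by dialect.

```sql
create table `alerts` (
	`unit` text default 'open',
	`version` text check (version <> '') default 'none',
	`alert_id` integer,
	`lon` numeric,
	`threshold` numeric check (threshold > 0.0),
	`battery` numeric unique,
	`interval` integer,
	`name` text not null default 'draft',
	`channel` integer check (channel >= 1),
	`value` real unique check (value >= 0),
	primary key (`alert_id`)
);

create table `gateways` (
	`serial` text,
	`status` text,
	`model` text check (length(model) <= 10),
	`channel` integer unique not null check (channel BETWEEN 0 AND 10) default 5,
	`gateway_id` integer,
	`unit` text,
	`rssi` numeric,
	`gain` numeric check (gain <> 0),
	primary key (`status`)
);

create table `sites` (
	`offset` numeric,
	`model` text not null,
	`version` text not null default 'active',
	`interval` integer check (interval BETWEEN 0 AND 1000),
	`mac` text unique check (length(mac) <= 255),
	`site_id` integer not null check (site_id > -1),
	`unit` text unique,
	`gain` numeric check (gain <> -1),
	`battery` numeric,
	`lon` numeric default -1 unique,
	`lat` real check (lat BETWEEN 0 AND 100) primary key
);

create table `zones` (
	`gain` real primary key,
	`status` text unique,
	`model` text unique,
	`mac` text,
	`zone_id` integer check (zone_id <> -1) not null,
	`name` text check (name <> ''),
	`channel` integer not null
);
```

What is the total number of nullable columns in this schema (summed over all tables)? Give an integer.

alerts: 8 nullable (unit, version, lon, threshold, battery, interval, channel, value — PK (alert_id) and explicit NOT NULL columns excluded).
gateways: 6 nullable (serial, model, gateway_id, unit, rssi, gain — PK (status) and explicit NOT NULL columns excluded).
sites: 7 nullable (offset, interval, mac, unit, gain, battery, lon — PK (lat) and explicit NOT NULL columns excluded).
zones: 4 nullable (status, model, mac, name — PK (gain) and explicit NOT NULL columns excluded).
Total: 8 + 6 + 7 + 4 = 25.

25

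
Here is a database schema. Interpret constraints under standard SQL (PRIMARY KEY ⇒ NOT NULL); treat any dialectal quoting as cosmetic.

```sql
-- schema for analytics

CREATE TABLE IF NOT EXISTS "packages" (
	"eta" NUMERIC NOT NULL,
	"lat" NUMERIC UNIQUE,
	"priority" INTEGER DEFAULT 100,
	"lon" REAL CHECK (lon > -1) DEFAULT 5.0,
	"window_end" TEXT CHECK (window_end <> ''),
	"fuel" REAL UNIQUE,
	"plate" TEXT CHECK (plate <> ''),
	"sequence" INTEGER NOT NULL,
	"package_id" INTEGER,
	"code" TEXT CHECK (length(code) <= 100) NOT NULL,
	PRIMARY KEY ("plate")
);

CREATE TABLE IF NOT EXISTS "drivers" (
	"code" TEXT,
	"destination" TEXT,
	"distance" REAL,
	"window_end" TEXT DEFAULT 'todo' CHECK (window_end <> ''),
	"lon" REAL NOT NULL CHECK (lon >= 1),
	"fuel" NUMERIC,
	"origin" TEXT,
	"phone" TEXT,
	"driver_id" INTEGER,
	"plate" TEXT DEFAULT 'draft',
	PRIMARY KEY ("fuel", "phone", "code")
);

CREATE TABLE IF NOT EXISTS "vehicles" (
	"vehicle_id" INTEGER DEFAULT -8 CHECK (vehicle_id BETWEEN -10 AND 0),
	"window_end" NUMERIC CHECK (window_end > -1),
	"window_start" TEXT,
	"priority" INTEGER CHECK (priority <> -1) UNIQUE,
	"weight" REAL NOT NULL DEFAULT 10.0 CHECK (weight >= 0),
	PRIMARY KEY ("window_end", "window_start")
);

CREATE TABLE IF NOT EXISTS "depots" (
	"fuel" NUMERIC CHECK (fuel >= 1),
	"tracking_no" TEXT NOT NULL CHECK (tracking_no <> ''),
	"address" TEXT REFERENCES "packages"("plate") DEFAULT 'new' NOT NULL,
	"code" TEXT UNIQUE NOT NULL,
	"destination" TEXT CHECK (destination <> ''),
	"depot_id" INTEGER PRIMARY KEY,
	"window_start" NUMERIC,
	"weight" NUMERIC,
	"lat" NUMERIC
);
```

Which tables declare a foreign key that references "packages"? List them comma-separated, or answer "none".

- depots.address references packages(plate).

depots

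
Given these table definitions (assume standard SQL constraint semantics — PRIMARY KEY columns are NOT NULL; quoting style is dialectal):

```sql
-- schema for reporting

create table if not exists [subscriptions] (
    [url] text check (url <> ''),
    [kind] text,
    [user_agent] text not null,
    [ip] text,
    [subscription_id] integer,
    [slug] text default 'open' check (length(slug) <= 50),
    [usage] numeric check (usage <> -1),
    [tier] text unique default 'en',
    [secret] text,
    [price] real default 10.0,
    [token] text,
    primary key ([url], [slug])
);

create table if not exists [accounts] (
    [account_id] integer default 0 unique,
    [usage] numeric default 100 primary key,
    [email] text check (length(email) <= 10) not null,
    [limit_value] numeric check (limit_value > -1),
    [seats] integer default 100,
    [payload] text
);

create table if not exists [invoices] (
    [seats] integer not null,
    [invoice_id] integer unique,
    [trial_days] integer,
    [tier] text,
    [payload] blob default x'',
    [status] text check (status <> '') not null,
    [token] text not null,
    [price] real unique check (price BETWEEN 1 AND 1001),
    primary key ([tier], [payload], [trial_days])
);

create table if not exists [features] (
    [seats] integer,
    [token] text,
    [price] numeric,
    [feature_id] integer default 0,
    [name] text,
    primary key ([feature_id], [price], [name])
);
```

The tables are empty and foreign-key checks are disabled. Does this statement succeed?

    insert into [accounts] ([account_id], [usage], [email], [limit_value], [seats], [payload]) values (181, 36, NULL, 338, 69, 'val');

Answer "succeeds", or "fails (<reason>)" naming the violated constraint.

fails (NOT NULL on email)

email is explicitly set to NULL, but email is declared NOT NULL.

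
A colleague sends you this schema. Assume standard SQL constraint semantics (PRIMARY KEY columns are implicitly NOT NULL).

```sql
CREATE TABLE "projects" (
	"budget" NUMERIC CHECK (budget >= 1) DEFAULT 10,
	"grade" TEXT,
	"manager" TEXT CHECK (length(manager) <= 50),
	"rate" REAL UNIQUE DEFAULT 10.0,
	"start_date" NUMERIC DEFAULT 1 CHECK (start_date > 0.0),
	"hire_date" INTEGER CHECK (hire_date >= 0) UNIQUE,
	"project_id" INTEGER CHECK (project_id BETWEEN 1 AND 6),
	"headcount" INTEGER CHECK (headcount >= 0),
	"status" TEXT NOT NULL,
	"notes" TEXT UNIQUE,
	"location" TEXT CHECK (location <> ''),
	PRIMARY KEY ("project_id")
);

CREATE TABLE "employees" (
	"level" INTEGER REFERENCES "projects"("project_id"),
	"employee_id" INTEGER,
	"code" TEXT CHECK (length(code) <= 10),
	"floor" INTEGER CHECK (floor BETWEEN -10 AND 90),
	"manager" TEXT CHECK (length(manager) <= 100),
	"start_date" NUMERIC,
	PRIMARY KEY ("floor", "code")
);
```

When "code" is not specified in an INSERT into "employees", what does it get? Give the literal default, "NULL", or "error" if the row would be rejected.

code has no DEFAULT clause.
Omitting it would insert NULL, but it is part of the PRIMARY KEY, so the INSERT fails.

error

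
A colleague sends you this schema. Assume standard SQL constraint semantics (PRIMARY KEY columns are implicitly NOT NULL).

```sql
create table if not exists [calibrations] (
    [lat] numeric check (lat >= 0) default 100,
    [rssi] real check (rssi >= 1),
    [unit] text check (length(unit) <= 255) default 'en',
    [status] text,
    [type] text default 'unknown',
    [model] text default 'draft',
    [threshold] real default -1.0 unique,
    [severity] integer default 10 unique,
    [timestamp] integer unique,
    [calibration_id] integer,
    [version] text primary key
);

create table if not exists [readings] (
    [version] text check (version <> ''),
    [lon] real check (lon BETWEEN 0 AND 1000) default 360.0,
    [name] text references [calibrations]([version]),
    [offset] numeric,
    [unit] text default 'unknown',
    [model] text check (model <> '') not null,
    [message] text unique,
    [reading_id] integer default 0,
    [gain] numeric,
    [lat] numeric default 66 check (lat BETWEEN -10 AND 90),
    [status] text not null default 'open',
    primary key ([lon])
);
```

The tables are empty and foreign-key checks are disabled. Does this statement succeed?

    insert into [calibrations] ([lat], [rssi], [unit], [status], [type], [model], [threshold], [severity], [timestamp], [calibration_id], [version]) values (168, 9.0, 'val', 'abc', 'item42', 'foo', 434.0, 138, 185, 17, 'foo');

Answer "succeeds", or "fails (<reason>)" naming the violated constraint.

NOT NULL columns: version is supplied.
CHECK constraints: 168 satisfies (lat >= 0); 9.0 satisfies (rssi >= 1); 'val' satisfies (length(unit) <= 255).
No constraint is violated.

succeeds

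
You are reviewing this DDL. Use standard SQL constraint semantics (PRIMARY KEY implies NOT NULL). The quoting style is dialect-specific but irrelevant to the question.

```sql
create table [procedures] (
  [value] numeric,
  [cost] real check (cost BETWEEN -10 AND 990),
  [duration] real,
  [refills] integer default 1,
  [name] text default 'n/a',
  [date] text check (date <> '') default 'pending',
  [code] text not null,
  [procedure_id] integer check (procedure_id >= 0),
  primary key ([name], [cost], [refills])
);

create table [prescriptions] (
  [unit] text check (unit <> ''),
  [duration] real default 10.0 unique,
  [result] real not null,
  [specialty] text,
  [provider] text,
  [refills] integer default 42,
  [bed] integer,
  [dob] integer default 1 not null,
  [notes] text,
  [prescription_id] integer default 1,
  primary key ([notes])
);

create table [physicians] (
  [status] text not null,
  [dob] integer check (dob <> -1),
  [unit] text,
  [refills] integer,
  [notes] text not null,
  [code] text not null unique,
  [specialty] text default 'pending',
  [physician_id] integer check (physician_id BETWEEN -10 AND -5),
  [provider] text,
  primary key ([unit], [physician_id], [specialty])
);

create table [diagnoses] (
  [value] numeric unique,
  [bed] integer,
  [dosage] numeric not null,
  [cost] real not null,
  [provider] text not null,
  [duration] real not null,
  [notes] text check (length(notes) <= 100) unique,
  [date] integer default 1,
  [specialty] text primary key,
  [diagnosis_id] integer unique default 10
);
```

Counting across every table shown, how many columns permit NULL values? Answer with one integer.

procedures: 4 nullable (value, duration, date, procedure_id — PK (name, cost, refills) and explicit NOT NULL columns excluded).
prescriptions: 7 nullable (unit, duration, specialty, provider, refills, bed, prescription_id — PK (notes) and explicit NOT NULL columns excluded).
physicians: 3 nullable (dob, refills, provider — PK (unit, physician_id, specialty) and explicit NOT NULL columns excluded).
diagnoses: 5 nullable (value, bed, notes, date, diagnosis_id — PK (specialty) and explicit NOT NULL columns excluded).
Total: 4 + 7 + 3 + 5 = 19.

19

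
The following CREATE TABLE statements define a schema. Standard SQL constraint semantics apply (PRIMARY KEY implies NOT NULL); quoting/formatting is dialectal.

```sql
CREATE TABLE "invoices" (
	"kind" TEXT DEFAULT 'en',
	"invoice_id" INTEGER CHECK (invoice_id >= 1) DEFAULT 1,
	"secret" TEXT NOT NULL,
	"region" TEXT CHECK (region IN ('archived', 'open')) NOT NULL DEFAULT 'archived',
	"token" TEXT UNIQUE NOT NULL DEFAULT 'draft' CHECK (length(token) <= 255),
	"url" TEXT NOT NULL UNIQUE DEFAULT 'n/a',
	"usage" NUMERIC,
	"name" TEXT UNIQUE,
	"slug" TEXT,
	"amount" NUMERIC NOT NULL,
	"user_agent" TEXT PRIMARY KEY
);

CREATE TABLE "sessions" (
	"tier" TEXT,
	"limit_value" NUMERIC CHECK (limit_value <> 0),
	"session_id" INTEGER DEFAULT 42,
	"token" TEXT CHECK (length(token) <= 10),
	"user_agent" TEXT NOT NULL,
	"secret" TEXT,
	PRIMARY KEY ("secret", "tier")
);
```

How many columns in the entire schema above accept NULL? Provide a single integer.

8

invoices: 5 nullable (kind, invoice_id, usage, name, slug — PK (user_agent) and explicit NOT NULL columns excluded).
sessions: 3 nullable (limit_value, session_id, token — PK (secret, tier) and explicit NOT NULL columns excluded).
Total: 5 + 3 = 8.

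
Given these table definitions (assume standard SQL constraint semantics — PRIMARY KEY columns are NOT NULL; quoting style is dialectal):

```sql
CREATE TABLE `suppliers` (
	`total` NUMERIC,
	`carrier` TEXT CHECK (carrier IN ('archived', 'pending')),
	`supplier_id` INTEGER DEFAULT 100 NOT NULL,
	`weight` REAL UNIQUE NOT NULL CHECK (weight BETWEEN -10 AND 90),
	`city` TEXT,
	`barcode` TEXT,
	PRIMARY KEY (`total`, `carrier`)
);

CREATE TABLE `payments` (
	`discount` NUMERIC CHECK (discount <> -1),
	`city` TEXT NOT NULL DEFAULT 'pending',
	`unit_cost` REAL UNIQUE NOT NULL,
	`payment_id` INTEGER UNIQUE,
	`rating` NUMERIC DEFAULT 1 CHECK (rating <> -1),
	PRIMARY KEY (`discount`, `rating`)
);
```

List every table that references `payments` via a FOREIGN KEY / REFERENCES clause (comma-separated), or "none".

No REFERENCES clause anywhere in the schema names payments.

none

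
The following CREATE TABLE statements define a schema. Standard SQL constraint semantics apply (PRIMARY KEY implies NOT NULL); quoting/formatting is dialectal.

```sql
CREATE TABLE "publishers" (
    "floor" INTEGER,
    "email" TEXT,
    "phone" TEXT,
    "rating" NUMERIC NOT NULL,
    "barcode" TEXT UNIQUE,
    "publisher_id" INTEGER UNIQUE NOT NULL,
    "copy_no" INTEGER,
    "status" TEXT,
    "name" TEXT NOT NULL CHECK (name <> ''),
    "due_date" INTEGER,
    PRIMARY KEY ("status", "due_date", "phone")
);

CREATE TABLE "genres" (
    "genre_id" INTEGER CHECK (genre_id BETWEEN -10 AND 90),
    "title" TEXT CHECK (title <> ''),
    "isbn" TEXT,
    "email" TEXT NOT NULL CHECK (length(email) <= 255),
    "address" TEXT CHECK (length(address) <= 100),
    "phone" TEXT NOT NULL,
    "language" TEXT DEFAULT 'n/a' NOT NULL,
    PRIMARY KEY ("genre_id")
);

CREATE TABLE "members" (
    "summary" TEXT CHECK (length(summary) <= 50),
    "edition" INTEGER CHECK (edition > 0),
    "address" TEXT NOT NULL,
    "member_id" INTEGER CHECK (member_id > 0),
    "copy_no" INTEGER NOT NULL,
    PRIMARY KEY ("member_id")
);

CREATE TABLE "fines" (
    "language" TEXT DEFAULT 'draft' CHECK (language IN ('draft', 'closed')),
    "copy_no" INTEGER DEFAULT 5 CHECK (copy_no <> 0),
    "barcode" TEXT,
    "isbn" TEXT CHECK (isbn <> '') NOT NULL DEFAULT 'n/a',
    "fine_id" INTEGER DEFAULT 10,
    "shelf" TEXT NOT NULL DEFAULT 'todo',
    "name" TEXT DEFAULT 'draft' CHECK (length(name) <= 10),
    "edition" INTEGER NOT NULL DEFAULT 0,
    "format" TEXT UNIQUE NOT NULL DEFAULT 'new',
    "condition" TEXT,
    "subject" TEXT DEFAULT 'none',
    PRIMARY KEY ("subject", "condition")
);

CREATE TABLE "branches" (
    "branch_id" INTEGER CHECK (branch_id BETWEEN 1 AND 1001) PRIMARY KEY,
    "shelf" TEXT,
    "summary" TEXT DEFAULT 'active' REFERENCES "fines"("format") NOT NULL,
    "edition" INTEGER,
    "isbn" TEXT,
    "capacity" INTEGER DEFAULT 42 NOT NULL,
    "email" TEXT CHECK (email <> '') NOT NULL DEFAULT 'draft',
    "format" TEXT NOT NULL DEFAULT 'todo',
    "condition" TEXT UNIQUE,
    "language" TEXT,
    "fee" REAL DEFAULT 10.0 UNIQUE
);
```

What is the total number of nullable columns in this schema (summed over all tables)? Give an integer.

20

publishers: 4 nullable (floor, email, barcode, copy_no — PK (status, due_date, phone) and explicit NOT NULL columns excluded).
genres: 3 nullable (title, isbn, address — PK (genre_id) and explicit NOT NULL columns excluded).
members: 2 nullable (summary, edition — PK (member_id) and explicit NOT NULL columns excluded).
fines: 5 nullable (language, copy_no, barcode, fine_id, name — PK (subject, condition) and explicit NOT NULL columns excluded).
branches: 6 nullable (shelf, edition, isbn, condition, language, fee — PK (branch_id) and explicit NOT NULL columns excluded).
Total: 4 + 3 + 2 + 5 + 6 = 20.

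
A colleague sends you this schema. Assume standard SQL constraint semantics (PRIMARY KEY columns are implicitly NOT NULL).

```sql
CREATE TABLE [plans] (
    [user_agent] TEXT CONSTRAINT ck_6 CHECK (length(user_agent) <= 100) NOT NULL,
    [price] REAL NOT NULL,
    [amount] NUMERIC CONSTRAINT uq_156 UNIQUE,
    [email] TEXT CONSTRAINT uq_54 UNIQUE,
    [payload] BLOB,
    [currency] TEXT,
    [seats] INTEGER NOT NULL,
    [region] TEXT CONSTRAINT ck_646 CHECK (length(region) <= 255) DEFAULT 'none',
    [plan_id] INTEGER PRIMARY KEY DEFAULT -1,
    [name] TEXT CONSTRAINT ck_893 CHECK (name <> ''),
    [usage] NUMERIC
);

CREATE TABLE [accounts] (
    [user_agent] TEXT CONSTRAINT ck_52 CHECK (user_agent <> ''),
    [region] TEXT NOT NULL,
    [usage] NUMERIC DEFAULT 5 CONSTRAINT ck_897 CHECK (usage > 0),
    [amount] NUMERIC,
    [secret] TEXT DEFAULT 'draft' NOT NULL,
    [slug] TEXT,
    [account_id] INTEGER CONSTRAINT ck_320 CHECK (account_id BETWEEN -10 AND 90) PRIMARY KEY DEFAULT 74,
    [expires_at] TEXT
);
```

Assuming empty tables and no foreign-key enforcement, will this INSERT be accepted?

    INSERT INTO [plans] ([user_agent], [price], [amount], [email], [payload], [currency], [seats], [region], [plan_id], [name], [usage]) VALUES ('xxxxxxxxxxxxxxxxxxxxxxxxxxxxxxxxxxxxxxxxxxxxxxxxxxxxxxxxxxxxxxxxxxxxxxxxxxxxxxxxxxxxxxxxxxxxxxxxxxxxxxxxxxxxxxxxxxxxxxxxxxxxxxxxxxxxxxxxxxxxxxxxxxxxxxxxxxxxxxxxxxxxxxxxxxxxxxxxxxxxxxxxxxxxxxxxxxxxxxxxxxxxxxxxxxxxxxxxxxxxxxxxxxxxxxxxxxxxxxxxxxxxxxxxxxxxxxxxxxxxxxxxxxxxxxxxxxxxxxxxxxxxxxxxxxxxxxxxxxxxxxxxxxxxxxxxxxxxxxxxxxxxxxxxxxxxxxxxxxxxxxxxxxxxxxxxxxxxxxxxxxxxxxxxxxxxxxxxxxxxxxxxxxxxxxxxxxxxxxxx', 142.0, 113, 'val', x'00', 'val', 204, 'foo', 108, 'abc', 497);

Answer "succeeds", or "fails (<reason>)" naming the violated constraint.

The value 'xxxxxxxxxxxxxxxxxxxxxxxxxxxxxxxxxxxxxxxxxxxxxxxxxxxxxxxxxxxxxxxxxxxxxxxxxxxxxxxxxxxxxxxxxxxxxxxxxxxxxxxxxxxxxxxxxxxxxxxxxxxxxxxxxxxxxxxxxxxxxxxxxxxxxxxxxxxxxxxxxxxxxxxxxxxxxxxxxxxxxxxxxxxxxxxxxxxxxxxxxxxxxxxxxxxxxxxxxxxxxxxxxxxxxxxxxxxxxxxxxxxxxxxxxxxxxxxxxxxxxxxxxxxxxxxxxxxxxxxxxxxxxxxxxxxxxxxxxxxxxxxxxxxxxxxxxxxxxxxxxxxxxxxxxxxxxxxxxxxxxxxxxxxxxxxxxxxxxxxxxxxxxxxxxxxxxxxxxxxxxxxxxxxxxxxxxxxxxxxx' for user_agent violates CHECK (length(user_agent) <= 100).

fails (CHECK on user_agent)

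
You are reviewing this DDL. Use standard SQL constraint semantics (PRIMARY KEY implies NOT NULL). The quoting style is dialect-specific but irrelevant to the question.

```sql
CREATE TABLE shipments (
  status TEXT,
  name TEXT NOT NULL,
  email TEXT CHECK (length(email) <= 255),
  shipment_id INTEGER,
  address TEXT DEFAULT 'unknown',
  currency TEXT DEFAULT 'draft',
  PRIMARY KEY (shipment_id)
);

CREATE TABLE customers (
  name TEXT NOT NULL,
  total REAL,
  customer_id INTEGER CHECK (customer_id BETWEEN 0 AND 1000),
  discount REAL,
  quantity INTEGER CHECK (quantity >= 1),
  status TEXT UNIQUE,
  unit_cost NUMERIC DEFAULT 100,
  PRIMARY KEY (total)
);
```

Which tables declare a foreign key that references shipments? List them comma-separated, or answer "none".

No REFERENCES clause anywhere in the schema names shipments.

none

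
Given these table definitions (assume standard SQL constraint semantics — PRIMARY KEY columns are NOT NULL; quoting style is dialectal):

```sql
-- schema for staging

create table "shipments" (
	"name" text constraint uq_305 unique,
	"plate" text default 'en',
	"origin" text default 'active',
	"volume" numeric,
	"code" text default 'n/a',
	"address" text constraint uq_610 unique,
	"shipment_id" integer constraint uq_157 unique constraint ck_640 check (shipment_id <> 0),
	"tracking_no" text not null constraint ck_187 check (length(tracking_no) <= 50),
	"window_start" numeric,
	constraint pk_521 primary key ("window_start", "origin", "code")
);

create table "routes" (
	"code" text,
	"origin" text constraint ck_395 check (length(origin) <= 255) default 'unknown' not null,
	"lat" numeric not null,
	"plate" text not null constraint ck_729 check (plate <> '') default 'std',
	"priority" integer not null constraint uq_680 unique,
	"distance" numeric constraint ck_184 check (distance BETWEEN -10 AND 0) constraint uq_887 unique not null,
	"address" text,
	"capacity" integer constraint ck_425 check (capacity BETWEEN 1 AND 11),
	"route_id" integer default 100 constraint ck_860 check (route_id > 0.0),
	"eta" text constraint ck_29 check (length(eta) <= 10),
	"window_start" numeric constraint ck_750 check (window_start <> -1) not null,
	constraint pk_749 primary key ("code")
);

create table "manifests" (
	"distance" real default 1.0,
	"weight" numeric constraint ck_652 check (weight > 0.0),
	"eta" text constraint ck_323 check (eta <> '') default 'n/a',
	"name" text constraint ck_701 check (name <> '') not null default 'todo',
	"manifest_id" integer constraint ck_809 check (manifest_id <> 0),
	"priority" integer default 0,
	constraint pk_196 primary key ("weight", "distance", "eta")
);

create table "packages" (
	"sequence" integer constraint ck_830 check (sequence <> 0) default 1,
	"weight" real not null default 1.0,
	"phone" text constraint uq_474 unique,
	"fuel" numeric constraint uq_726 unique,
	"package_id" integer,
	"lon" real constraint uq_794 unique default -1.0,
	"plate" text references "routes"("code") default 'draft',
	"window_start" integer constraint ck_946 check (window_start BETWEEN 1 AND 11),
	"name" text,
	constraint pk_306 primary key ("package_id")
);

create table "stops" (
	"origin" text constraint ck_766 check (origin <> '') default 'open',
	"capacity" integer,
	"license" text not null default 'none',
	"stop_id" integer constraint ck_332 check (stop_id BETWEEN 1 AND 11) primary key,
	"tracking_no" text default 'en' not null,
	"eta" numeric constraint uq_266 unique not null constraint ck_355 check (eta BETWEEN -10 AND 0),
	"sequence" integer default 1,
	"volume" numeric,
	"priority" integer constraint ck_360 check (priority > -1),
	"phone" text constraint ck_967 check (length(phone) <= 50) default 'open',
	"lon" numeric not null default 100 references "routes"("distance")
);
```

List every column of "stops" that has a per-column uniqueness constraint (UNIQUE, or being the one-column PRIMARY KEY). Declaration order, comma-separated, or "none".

stop_id, eta

- origin: no UNIQUE or single-column PK constraint.
- capacity: no UNIQUE or single-column PK constraint.
- license: no UNIQUE or single-column PK constraint.
- stop_id: single-column PRIMARY KEY → unique.
- tracking_no: no UNIQUE or single-column PK constraint.
- eta: declared UNIQUE → unique.
- sequence: no UNIQUE or single-column PK constraint.
- volume: no UNIQUE or single-column PK constraint.
- priority: no UNIQUE or single-column PK constraint.
- phone: no UNIQUE or single-column PK constraint.
- lon: no UNIQUE or single-column PK constraint.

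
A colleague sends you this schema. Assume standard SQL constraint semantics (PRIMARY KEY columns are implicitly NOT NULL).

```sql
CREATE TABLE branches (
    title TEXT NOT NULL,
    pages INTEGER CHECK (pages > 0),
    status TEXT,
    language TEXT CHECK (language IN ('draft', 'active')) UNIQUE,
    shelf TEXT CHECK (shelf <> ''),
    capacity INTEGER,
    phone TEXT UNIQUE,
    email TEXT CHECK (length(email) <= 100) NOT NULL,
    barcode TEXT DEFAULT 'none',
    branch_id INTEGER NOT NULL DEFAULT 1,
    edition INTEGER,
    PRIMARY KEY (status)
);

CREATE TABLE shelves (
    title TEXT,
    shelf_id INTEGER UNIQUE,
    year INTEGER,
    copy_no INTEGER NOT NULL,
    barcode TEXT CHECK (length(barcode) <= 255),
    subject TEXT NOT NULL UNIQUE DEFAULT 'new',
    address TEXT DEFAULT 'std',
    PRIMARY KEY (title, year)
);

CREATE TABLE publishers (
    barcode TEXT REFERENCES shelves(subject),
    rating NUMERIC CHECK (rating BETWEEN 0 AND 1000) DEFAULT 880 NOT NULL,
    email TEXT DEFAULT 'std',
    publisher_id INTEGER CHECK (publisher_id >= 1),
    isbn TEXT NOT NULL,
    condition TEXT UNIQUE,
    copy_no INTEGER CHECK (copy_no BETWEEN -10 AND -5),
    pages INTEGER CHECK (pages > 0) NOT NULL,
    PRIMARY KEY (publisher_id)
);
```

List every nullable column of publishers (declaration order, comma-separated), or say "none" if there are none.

barcode, email, condition, copy_no

- barcode: a foreign key column may be NULL unless separately constrained → nullable.
- rating: declared NOT NULL → not nullable.
- email: DEFAULT only fills an omitted column; an explicit NULL is still allowed → nullable.
- publisher_id: part of the PRIMARY KEY, which implies NOT NULL → not nullable.
- isbn: declared NOT NULL → not nullable.
- condition: UNIQUE does not imply NOT NULL → nullable.
- copy_no: CHECK does not forbid NULL (a CHECK constraint passes when its expression is NULL) → nullable.
- pages: declared NOT NULL → not nullable.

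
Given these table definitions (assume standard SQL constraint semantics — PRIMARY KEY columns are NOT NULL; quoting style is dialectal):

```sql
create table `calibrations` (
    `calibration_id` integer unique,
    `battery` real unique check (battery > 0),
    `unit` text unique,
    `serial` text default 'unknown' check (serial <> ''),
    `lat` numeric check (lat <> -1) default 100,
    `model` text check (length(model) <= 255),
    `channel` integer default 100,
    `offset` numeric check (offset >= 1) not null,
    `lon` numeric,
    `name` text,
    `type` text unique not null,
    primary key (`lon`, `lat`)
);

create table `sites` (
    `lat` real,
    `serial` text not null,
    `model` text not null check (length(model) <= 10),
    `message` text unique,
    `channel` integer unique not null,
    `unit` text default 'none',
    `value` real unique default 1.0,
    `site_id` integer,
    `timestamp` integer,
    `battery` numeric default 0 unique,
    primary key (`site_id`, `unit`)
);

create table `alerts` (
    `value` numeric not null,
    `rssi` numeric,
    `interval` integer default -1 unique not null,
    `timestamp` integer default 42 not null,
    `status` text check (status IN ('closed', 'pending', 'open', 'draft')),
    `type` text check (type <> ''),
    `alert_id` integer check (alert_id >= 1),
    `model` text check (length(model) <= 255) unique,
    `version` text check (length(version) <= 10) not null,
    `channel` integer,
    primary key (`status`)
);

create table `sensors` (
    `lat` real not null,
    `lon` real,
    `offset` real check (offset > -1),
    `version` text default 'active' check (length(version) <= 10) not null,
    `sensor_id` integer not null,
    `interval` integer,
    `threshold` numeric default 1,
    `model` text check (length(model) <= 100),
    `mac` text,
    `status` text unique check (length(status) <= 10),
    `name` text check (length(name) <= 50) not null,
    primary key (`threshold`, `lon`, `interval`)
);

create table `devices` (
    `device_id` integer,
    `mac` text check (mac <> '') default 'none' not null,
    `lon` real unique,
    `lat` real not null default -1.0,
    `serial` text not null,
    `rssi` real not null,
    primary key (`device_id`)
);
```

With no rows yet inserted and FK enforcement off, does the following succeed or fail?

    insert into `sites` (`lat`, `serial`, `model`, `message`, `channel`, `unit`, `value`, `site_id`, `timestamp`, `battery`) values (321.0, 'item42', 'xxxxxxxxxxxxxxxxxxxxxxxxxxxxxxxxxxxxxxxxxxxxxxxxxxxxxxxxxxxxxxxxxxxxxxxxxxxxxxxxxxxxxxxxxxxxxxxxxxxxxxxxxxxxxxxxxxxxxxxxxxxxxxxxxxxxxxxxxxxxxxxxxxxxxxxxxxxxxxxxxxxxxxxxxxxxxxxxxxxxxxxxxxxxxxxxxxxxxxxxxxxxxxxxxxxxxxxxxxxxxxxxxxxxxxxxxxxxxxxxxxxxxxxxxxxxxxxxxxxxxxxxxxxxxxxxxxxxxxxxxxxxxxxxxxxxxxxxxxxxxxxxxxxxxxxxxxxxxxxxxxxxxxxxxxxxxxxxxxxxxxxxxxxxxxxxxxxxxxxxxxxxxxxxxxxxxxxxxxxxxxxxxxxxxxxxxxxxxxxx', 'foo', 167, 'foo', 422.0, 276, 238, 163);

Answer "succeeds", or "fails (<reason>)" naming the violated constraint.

The value 'xxxxxxxxxxxxxxxxxxxxxxxxxxxxxxxxxxxxxxxxxxxxxxxxxxxxxxxxxxxxxxxxxxxxxxxxxxxxxxxxxxxxxxxxxxxxxxxxxxxxxxxxxxxxxxxxxxxxxxxxxxxxxxxxxxxxxxxxxxxxxxxxxxxxxxxxxxxxxxxxxxxxxxxxxxxxxxxxxxxxxxxxxxxxxxxxxxxxxxxxxxxxxxxxxxxxxxxxxxxxxxxxxxxxxxxxxxxxxxxxxxxxxxxxxxxxxxxxxxxxxxxxxxxxxxxxxxxxxxxxxxxxxxxxxxxxxxxxxxxxxxxxxxxxxxxxxxxxxxxxxxxxxxxxxxxxxxxxxxxxxxxxxxxxxxxxxxxxxxxxxxxxxxxxxxxxxxxxxxxxxxxxxxxxxxxxxxxxxxxx' for model violates CHECK (length(model) <= 10).

fails (CHECK on model)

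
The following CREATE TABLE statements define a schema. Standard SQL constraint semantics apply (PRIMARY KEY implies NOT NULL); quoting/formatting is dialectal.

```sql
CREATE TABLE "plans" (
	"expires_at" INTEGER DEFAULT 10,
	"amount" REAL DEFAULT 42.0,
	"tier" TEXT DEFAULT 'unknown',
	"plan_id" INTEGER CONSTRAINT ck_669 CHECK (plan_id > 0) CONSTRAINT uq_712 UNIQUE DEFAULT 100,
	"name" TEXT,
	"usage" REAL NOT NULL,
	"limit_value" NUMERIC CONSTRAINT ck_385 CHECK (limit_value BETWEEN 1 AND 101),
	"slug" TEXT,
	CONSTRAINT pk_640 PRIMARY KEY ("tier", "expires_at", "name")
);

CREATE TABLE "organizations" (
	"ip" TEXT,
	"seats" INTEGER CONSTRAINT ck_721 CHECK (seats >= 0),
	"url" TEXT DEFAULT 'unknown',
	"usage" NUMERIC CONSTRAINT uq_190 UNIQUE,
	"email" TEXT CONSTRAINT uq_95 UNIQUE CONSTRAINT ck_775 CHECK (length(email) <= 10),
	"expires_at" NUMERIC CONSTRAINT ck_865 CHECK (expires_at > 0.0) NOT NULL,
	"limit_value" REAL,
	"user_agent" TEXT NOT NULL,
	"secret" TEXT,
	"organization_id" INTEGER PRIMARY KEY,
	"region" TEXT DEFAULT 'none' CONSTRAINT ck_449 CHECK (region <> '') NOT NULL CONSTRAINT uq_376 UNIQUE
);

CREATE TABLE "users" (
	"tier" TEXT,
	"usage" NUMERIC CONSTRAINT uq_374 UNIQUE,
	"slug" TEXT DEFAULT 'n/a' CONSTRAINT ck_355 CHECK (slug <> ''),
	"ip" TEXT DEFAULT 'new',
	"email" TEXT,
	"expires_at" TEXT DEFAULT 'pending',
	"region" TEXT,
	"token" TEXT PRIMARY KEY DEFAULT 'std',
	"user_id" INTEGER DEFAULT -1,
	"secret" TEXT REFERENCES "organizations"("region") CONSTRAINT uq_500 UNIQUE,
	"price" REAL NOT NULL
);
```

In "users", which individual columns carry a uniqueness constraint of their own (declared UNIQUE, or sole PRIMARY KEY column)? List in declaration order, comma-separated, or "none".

- tier: no UNIQUE or single-column PK constraint.
- usage: declared UNIQUE → unique.
- slug: no UNIQUE or single-column PK constraint.
- ip: no UNIQUE or single-column PK constraint.
- email: no UNIQUE or single-column PK constraint.
- expires_at: no UNIQUE or single-column PK constraint.
- region: no UNIQUE or single-column PK constraint.
- token: single-column PRIMARY KEY → unique.
- user_id: no UNIQUE or single-column PK constraint.
- secret: declared UNIQUE → unique.
- price: no UNIQUE or single-column PK constraint.

usage, token, secret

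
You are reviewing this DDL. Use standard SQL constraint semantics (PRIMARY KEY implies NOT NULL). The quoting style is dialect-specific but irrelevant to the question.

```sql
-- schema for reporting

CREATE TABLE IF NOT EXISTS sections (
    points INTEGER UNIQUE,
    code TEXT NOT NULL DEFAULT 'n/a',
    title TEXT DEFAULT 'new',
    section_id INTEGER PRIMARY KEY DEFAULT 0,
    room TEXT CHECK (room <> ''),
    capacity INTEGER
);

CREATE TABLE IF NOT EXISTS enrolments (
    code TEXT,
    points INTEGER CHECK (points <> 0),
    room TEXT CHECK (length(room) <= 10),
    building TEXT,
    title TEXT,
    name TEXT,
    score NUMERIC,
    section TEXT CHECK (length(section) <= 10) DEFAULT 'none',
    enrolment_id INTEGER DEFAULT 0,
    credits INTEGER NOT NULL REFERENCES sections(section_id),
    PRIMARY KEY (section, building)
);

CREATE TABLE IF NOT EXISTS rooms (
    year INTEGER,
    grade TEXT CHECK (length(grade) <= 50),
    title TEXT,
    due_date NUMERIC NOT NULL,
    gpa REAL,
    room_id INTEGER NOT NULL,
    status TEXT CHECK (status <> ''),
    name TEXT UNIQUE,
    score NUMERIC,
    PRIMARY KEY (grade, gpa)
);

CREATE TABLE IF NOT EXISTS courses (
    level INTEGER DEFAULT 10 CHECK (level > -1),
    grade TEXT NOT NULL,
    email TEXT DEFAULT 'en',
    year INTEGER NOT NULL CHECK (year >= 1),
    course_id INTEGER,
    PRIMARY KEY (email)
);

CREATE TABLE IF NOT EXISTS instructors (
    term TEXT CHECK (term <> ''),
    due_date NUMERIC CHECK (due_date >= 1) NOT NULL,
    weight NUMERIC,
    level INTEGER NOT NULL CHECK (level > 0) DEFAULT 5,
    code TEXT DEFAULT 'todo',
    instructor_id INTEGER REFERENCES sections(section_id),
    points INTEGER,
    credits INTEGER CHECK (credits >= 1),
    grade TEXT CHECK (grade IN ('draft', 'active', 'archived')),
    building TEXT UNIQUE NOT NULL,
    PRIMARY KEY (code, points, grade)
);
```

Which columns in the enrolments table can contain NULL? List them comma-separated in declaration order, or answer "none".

- code: no NOT NULL constraint applies → nullable.
- points: CHECK does not forbid NULL (a CHECK constraint passes when its expression is NULL) → nullable.
- room: CHECK does not forbid NULL (a CHECK constraint passes when its expression is NULL) → nullable.
- building: part of the PRIMARY KEY, which implies NOT NULL → not nullable.
- title: no NOT NULL constraint applies → nullable.
- name: no NOT NULL constraint applies → nullable.
- score: no NOT NULL constraint applies → nullable.
- section: part of the PRIMARY KEY, which implies NOT NULL → not nullable.
- enrolment_id: DEFAULT only fills an omitted column; an explicit NULL is still allowed → nullable.
- credits: declared NOT NULL → not nullable.

code, points, room, title, name, score, enrolment_id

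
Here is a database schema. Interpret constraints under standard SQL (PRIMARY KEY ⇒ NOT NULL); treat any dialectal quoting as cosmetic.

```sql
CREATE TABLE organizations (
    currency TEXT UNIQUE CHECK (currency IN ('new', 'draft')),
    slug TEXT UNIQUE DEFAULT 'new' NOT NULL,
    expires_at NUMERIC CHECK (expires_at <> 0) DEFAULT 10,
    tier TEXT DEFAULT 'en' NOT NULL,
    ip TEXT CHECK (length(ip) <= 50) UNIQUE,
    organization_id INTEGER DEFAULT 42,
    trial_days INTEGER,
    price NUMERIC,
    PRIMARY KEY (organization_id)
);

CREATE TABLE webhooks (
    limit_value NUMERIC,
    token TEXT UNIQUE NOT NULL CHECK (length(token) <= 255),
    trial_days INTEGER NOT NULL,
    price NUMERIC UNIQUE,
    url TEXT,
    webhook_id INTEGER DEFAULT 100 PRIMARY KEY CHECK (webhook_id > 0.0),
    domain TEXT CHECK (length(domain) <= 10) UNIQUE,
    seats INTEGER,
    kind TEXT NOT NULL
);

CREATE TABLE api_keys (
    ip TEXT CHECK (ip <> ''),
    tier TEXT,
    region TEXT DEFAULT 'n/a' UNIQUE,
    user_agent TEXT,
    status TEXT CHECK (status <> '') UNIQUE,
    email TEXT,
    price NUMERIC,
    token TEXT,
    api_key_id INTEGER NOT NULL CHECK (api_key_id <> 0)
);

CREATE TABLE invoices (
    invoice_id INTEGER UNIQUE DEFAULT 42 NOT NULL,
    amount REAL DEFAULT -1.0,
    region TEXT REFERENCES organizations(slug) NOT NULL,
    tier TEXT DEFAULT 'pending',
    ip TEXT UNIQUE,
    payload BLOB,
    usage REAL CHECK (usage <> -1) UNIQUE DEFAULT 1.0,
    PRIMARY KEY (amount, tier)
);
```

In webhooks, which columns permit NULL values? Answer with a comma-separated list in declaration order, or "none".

limit_value, price, url, domain, seats

- limit_value: no NOT NULL constraint applies → nullable.
- token: declared NOT NULL → not nullable.
- trial_days: declared NOT NULL → not nullable.
- price: UNIQUE does not imply NOT NULL → nullable.
- url: no NOT NULL constraint applies → nullable.
- webhook_id: part of the PRIMARY KEY, which implies NOT NULL → not nullable.
- domain: CHECK does not forbid NULL (a CHECK constraint passes when its expression is NULL) → nullable.
- seats: no NOT NULL constraint applies → nullable.
- kind: declared NOT NULL → not nullable.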